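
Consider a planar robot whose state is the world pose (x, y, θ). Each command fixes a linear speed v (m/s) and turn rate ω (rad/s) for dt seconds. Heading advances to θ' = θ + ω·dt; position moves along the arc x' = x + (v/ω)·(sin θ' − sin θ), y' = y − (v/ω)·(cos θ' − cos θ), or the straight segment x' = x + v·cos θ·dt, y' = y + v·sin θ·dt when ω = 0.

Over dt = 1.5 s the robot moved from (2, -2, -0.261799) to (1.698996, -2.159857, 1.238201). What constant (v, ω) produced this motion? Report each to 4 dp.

v = -0.2500, ω = 1.0000

Δθ = 1.238201 − -0.261799 = 1.500000
ω = Δθ/dt = 1.500000/1.5 = 1.0000
R = Δx/(sin θ' − sin θ) = -0.2500
v = R·ω = -0.2500·1.0000 = -0.2500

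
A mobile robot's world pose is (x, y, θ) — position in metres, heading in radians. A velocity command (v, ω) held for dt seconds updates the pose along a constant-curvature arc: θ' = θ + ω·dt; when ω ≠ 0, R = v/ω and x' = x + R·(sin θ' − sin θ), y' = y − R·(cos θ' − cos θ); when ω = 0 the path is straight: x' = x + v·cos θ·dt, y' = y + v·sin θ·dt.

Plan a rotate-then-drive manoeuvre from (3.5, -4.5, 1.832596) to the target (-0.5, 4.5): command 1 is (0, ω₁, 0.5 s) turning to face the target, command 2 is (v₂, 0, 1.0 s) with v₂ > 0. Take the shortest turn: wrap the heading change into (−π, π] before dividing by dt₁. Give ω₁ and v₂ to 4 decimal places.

ω₁ = 0.3128, v₂ = 9.8489

heading to target = atan2(4.5−-4.5, -0.5−3.5) = 1.9890
Δθ = wrap(1.9890 − 1.8326) = 0.1564; ω₁ = Δθ/dt₁ = 0.3128
distance = √((-0.5−3.5)² + (4.5−-4.5)²) = 9.8489; v₂ = distance/dt₂ = 9.8489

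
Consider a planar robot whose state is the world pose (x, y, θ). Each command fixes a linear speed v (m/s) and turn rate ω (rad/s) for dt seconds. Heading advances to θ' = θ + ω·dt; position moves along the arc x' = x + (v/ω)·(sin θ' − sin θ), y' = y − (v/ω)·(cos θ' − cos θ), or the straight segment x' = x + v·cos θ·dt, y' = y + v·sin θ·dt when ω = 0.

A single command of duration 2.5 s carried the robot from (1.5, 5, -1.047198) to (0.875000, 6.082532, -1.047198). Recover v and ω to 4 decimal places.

v = -0.5000, ω = 0.0000

Δθ = -1.047198 − -1.047198 = 0.000000
ω = Δθ/dt = 0.000000/2.5 = 0.0000
ω = 0 → v = (Δx·cos θ + Δy·sin θ)/dt = -0.5000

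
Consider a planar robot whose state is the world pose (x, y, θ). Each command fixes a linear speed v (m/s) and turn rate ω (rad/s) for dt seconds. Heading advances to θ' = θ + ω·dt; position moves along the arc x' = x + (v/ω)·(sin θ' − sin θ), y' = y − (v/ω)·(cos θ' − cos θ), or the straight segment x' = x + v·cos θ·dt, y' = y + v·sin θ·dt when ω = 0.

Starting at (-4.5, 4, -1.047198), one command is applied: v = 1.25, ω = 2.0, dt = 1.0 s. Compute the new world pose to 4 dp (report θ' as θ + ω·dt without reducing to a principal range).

θ' = -1.0472 + 2.0·1.0 = 0.9528
R = v/ω = 1.25/2.0 = 0.6250
x' = -4.5 + 0.6250·(sin 0.9528 − sin -1.0472) = -3.4493
y' = 4 − 0.6250·(cos 0.9528 − cos -1.0472) = 3.9504

(-3.4493, 3.9504, 0.9528)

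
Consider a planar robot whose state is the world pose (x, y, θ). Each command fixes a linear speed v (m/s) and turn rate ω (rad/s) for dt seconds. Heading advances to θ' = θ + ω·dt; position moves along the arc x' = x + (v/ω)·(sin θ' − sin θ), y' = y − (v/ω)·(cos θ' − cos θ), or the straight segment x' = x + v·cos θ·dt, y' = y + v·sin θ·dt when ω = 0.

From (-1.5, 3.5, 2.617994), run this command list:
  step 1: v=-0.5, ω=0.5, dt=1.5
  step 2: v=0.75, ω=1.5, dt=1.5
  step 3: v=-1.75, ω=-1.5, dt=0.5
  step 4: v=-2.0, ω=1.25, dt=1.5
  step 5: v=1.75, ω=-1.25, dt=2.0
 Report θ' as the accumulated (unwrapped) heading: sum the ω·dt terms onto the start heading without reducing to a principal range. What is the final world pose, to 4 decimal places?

(-1.8252, 2.5460, 4.2430)

step 1: θ'=3.3680 (R=-1.0000) → pose (-0.7755, 3.3915, 3.3680)
step 2: θ'=5.6180 (R=0.5000) → pose (-0.9719, 2.5109, 5.6180)
step 3: θ'=4.8680 (R=1.1667) → pose (-1.4044, 3.2480, 4.8680)
step 4: θ'=6.7430 (R=-1.6000) → pose (-3.6951, 4.4339, 6.7430)
step 5: θ'=4.2430 (R=-1.4000) → pose (-1.8252, 2.5460, 4.2430)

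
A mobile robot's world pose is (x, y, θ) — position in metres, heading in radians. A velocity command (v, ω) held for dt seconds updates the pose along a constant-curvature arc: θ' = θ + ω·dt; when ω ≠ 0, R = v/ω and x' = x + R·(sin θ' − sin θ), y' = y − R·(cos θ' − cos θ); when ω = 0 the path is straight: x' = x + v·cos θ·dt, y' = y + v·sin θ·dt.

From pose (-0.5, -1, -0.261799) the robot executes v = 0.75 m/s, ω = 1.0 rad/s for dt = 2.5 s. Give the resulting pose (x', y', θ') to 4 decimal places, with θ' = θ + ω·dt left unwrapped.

θ' = -0.2618 + 1.0·2.5 = 2.2382
R = v/ω = 0.75/1.0 = 0.7500
x' = -0.5 + 0.7500·(sin 2.2382 − sin -0.2618) = 0.2832
y' = -1 − 0.7500·(cos 2.2382 − cos -0.2618) = 0.1887

(0.2832, 0.1887, 2.2382)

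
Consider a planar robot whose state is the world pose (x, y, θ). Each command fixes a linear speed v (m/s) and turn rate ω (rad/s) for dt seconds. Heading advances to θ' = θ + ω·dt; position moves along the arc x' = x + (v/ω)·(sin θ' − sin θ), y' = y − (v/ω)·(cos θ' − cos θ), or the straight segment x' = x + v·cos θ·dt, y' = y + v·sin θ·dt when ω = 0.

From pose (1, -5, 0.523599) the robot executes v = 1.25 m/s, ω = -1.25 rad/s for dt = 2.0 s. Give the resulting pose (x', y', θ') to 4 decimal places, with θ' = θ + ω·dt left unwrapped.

θ' = 0.5236 + -1.25·2.0 = -1.9764
R = v/ω = 1.25/-1.25 = -1.0000
x' = 1 + -1.0000·(sin -1.9764 − sin 0.5236) = 2.4189
y' = -5 − -1.0000·(cos -1.9764 − cos 0.5236) = -6.2606

(2.4189, -6.2606, -1.9764)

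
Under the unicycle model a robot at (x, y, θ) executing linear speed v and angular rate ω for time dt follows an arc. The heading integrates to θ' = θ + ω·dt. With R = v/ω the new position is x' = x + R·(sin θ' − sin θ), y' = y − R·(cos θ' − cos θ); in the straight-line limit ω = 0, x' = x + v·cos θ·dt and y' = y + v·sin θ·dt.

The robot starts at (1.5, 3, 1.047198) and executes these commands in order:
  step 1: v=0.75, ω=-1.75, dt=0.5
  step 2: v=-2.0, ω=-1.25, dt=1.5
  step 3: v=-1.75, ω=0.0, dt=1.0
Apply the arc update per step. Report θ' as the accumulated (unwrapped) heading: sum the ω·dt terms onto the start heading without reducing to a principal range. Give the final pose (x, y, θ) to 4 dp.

step 1: θ'=0.1722 (R=-0.4286) → pose (1.7977, 3.2079, 0.1722)
step 2: θ'=-1.7028 (R=1.6000) → pose (-0.0625, 4.9949, -1.7028)
step 3: θ'=-1.7028 (straight) → pose (0.1678, 6.7297, -1.7028)

(0.1678, 6.7297, -1.7028)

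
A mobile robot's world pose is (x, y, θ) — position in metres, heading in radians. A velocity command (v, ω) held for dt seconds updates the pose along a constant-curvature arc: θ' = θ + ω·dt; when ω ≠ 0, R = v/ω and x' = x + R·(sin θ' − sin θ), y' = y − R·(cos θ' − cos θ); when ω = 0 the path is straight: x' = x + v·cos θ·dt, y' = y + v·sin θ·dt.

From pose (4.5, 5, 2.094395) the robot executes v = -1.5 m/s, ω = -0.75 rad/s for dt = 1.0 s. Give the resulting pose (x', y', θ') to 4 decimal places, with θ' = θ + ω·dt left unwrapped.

θ' = 2.0944 + -0.75·1.0 = 1.3444
R = v/ω = -1.5/-0.75 = 2.0000
x' = 4.5 + 2.0000·(sin 1.3444 − sin 2.0944) = 4.7169
y' = 5 − 2.0000·(cos 1.3444 − cos 2.0944) = 3.5511

(4.7169, 3.5511, 1.3444)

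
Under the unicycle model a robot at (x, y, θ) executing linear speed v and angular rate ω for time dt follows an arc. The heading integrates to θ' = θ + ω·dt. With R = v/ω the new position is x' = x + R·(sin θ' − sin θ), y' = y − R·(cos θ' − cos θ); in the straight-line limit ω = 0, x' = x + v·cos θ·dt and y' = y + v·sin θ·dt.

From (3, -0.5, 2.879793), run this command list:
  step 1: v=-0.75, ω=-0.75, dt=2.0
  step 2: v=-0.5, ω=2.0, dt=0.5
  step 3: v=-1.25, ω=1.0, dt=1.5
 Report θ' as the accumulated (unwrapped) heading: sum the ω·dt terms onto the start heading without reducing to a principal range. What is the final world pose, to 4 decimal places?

(5.4999, -1.9042, 3.8798)

step 1: θ'=1.3798 (R=1.0000) → pose (3.7230, -1.6558, 1.3798)
step 2: θ'=2.3798 (R=-0.2500) → pose (3.7959, -1.8841, 2.3798)
step 3: θ'=3.8798 (R=-1.2500) → pose (5.4999, -1.9042, 3.8798)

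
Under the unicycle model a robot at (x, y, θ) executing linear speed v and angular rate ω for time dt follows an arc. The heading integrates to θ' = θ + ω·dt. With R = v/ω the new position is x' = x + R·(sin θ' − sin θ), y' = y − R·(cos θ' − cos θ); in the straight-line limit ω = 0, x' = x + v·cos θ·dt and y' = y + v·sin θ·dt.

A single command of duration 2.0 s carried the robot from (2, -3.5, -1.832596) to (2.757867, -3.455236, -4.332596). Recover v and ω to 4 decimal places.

v = -0.5000, ω = -1.2500

Δθ = -4.332596 − -1.832596 = -2.500000
ω = Δθ/dt = -2.500000/2.0 = -1.2500
R = Δx/(sin θ' − sin θ) = 0.4000
v = R·ω = 0.4000·-1.2500 = -0.5000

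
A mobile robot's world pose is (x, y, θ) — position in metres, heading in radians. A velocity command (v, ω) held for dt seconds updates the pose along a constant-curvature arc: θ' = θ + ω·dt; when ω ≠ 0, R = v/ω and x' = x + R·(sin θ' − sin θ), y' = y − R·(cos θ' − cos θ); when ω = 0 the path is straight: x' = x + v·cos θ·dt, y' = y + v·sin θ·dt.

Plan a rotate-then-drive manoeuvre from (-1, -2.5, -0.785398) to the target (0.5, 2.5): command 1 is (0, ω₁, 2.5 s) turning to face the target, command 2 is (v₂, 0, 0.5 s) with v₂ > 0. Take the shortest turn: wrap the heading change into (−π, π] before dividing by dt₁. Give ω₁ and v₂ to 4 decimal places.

ω₁ = 0.8259, v₂ = 10.4403

heading to target = atan2(2.5−-2.5, 0.5−-1) = 1.2793
Δθ = wrap(1.2793 − -0.7854) = 2.0647; ω₁ = Δθ/dt₁ = 0.8259
distance = √((0.5−-1)² + (2.5−-2.5)²) = 5.2202; v₂ = distance/dt₂ = 10.4403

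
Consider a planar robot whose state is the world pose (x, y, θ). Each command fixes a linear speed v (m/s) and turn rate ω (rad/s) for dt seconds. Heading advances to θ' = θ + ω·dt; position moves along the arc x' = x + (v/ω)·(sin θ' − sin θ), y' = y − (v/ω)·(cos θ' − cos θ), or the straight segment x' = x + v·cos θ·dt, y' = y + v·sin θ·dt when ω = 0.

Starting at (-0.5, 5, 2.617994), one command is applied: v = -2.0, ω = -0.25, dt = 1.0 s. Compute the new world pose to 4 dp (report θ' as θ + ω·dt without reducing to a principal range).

(1.0897, 3.7950, 2.3680)

θ' = 2.6180 + -0.25·1.0 = 2.3680
R = v/ω = -2.0/-0.25 = 8.0000
x' = -0.5 + 8.0000·(sin 2.3680 − sin 2.6180) = 1.0897
y' = 5 − 8.0000·(cos 2.3680 − cos 2.6180) = 3.7950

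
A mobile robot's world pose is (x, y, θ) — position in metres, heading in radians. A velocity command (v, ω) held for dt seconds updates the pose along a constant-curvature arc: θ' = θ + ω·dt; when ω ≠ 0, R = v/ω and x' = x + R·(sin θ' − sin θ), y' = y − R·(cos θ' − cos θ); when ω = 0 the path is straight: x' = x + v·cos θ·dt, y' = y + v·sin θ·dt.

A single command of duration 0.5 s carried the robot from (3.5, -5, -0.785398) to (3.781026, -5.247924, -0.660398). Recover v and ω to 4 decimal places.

v = 0.7500, ω = 0.2500

Δθ = -0.660398 − -0.785398 = 0.125000
ω = Δθ/dt = 0.125000/0.5 = 0.2500
R = Δx/(sin θ' − sin θ) = 3.0000
v = R·ω = 3.0000·0.2500 = 0.7500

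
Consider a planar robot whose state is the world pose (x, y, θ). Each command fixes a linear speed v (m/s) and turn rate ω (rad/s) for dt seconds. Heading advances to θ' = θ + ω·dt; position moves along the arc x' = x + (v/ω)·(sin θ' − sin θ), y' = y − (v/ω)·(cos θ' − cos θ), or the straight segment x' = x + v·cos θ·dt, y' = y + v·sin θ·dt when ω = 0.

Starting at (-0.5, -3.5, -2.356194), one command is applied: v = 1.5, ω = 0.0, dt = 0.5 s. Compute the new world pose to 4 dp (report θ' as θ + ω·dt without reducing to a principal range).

(-1.0303, -4.0303, -2.3562)

θ' = -2.3562 + 0.0·0.5 = -2.3562
ω = 0 → straight: x' = -0.5 + 1.5·cos(-2.3562)·0.5 = -1.0303
y' = -3.5 + 1.5·sin(-2.3562)·0.5 = -4.0303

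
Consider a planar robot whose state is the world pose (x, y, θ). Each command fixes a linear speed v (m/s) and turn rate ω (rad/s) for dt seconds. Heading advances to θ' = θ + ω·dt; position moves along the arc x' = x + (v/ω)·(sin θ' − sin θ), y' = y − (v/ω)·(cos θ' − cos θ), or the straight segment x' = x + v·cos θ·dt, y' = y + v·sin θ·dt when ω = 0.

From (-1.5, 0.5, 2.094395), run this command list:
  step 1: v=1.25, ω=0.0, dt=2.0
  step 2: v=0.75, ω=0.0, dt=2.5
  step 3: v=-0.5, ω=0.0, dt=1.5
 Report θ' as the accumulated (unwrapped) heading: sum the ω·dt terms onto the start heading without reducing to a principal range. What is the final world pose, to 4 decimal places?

(-3.3125, 3.6393, 2.0944)

step 1: θ'=2.0944 (straight) → pose (-2.7500, 2.6651, 2.0944)
step 2: θ'=2.0944 (straight) → pose (-3.6875, 4.2889, 2.0944)
step 3: θ'=2.0944 (straight) → pose (-3.3125, 3.6393, 2.0944)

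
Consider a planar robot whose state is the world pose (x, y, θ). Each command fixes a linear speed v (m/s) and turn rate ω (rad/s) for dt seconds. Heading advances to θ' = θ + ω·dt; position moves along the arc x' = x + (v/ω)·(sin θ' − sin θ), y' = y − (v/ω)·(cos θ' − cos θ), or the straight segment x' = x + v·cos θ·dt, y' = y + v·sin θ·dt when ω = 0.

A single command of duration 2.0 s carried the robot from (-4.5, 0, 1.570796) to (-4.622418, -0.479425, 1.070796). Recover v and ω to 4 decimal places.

v = -0.2500, ω = -0.2500

Δθ = 1.070796 − 1.570796 = -0.500000
ω = Δθ/dt = -0.500000/2.0 = -0.2500
R = −Δy/(cos θ' − cos θ) = 1.0000
v = R·ω = 1.0000·-0.2500 = -0.2500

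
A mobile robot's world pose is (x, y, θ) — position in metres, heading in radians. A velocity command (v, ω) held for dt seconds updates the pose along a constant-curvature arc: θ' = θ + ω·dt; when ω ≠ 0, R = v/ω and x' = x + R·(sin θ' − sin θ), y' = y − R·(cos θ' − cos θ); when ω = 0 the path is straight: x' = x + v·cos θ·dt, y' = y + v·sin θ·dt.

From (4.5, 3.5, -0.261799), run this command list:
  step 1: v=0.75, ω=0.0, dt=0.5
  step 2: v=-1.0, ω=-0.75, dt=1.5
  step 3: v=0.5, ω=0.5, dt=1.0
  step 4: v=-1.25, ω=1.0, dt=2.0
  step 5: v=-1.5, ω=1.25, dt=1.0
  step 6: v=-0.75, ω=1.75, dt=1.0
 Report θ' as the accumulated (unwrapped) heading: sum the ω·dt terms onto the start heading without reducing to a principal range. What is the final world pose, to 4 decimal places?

step 1: θ'=-0.2618 (straight) → pose (4.8622, 3.4029, -0.2618)
step 2: θ'=-1.3868 (R=1.3333) → pose (3.8965, 4.4469, -1.3868)
step 3: θ'=-0.8868 (R=1.0000) → pose (4.1046, 3.9980, -0.8868)
step 4: θ'=1.1132 (R=-1.2500) → pose (2.0143, 3.7603, 1.1132)
step 5: θ'=2.3632 (R=-1.2000) → pose (2.2483, 2.3757, 2.3632)
step 6: θ'=4.1132 (R=-0.4286) → pose (2.9031, 2.4392, 4.1132)

(2.9031, 2.4392, 4.1132)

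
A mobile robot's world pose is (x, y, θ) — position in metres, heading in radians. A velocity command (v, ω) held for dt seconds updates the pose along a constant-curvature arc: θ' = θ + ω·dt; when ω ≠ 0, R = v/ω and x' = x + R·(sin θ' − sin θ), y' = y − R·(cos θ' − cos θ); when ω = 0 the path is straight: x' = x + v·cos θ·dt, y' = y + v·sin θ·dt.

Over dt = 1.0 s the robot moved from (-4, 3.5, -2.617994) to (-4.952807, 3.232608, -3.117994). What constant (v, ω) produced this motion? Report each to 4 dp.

Δθ = -3.117994 − -2.617994 = -0.500000
ω = Δθ/dt = -0.500000/1.0 = -0.5000
R = Δx/(sin θ' − sin θ) = -2.0000
v = R·ω = -2.0000·-0.5000 = 1.0000

v = 1.0000, ω = -0.5000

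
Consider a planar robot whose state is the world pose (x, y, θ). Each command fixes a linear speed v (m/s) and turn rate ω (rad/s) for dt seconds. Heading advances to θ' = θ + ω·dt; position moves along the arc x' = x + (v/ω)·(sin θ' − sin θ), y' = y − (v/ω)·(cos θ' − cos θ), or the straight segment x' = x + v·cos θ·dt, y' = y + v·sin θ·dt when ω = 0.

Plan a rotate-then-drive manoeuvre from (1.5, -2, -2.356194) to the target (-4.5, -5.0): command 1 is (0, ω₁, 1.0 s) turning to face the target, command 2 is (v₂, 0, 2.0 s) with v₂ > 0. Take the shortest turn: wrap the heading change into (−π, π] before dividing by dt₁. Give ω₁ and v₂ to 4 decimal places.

heading to target = atan2(-5−-2, -4.5−1.5) = -2.6779
Δθ = wrap(-2.6779 − -2.3562) = -0.3218; ω₁ = Δθ/dt₁ = -0.3218
distance = √((-4.5−1.5)² + (-5−-2)²) = 6.7082; v₂ = distance/dt₂ = 3.3541

ω₁ = -0.3218, v₂ = 3.3541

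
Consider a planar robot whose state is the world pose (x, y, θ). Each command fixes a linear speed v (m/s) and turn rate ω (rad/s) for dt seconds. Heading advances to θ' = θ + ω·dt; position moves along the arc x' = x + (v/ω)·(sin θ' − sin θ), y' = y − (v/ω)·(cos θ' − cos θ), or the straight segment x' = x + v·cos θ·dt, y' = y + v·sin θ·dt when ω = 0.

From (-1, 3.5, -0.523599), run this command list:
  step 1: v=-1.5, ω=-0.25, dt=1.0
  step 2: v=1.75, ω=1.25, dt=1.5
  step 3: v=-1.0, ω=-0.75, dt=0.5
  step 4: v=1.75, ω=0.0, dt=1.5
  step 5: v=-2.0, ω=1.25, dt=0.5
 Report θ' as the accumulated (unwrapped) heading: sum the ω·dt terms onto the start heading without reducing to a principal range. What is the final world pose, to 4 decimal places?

step 1: θ'=-0.7736 (R=6.0000) → pose (-2.1923, 4.4037, -0.7736)
step 2: θ'=1.1014 (R=1.4000) → pose (0.0345, 4.7720, 1.1014)
step 3: θ'=0.7264 (R=1.3333) → pose (-0.2691, 4.3784, 0.7264)
step 4: θ'=0.7264 (straight) → pose (1.6933, 6.1219, 0.7264)
step 5: θ'=1.3514 (R=-1.6000) → pose (1.1944, 5.2740, 1.3514)

(1.1944, 5.2740, 1.3514)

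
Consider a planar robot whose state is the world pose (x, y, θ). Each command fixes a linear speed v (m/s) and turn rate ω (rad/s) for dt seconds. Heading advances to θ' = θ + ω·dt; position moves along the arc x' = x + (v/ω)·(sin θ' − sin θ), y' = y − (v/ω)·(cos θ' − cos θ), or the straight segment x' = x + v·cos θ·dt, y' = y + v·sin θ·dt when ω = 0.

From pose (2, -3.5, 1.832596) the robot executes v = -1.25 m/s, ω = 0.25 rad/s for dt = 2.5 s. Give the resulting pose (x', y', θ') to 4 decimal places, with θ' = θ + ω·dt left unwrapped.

(3.6702, -6.0812, 2.4576)

θ' = 1.8326 + 0.25·2.5 = 2.4576
R = v/ω = -1.25/0.25 = -5.0000
x' = 2 + -5.0000·(sin 2.4576 − sin 1.8326) = 3.6702
y' = -3.5 − -5.0000·(cos 2.4576 − cos 1.8326) = -6.0812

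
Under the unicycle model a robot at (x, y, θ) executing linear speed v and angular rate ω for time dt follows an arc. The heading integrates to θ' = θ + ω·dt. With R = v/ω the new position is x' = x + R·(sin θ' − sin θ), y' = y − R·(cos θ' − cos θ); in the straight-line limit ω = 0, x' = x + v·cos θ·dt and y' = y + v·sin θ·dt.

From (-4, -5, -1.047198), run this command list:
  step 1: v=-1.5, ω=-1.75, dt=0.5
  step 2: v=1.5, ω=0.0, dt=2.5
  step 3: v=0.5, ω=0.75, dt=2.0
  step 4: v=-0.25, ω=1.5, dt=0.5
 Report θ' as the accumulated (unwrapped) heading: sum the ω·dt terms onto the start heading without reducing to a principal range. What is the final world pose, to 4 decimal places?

(-5.1225, -8.6291, 0.3278)

step 1: θ'=-1.9222 (R=0.8571) → pose (-4.0625, -4.2764, -1.9222)
step 2: θ'=-1.9222 (straight) → pose (-5.3533, -7.7972, -1.9222)
step 3: θ'=-0.4222 (R=0.6667) → pose (-5.0005, -8.6348, -0.4222)
step 4: θ'=0.3278 (R=-0.1667) → pose (-5.1225, -8.6291, 0.3278)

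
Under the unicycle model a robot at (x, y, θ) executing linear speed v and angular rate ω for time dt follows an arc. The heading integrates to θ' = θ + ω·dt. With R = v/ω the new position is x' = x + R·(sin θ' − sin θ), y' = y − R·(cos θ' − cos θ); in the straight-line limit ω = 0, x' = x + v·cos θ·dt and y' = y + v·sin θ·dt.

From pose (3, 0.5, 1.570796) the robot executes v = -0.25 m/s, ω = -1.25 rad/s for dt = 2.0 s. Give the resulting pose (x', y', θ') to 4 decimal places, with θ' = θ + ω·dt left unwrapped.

θ' = 1.5708 + -1.25·2.0 = -0.9292
R = v/ω = -0.25/-1.25 = 0.2000
x' = 3 + 0.2000·(sin -0.9292 − sin 1.5708) = 2.6398
y' = 0.5 − 0.2000·(cos -0.9292 − cos 1.5708) = 0.3803

(2.6398, 0.3803, -0.9292)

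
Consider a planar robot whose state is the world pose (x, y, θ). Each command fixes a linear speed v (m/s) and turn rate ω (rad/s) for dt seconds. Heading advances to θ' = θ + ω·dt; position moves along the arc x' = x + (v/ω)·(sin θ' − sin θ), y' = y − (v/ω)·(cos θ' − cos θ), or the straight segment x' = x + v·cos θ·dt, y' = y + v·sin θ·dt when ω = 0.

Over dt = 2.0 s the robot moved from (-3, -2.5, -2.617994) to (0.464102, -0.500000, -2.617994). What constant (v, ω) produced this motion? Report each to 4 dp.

Δθ = -2.617994 − -2.617994 = 0.000000
ω = Δθ/dt = 0.000000/2.0 = 0.0000
ω = 0 → v = (Δx·cos θ + Δy·sin θ)/dt = -2.0000

v = -2.0000, ω = 0.0000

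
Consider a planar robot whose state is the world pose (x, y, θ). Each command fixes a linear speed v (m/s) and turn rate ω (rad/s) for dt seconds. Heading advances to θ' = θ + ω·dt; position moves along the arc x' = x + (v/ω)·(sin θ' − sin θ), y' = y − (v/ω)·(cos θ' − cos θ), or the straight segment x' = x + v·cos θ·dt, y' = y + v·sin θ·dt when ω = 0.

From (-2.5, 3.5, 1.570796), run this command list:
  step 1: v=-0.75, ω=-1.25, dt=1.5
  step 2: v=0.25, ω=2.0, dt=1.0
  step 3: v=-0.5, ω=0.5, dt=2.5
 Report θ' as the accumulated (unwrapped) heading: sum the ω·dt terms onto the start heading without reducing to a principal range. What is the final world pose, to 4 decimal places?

step 1: θ'=-0.3042 (R=0.6000) → pose (-3.2797, 2.9275, -0.3042)
step 2: θ'=1.6958 (R=0.1250) → pose (-3.1183, 3.0624, 1.6958)
step 3: θ'=2.9458 (R=-1.0000) → pose (-2.3206, 2.2062, 2.9458)

(-2.3206, 2.2062, 2.9458)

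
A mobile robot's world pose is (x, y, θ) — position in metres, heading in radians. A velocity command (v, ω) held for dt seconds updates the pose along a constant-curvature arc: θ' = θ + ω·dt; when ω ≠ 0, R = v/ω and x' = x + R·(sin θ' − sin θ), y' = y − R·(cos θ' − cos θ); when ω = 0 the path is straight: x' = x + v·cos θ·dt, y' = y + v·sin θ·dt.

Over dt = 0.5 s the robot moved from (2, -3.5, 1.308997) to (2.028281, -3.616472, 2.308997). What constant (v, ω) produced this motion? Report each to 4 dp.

v = -0.2500, ω = 2.0000

Δθ = 2.308997 − 1.308997 = 1.000000
ω = Δθ/dt = 1.000000/0.5 = 2.0000
R = −Δy/(cos θ' − cos θ) = -0.1250
v = R·ω = -0.1250·2.0000 = -0.2500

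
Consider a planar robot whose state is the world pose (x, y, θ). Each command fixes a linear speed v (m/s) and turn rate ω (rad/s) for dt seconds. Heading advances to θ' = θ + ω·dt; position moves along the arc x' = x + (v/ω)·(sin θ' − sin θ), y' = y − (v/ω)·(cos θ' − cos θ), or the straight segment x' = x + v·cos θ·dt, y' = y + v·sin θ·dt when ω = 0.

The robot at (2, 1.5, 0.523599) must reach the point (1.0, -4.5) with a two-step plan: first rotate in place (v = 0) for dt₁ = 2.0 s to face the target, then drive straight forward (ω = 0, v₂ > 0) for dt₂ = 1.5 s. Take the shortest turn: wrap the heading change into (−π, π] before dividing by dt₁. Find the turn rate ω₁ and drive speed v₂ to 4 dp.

heading to target = atan2(-4.5−1.5, 1−2) = -1.7359
Δθ = wrap(-1.7359 − 0.5236) = -2.2595; ω₁ = Δθ/dt₁ = -1.1298
distance = √((1−2)² + (-4.5−1.5)²) = 6.0828; v₂ = distance/dt₂ = 4.0552

ω₁ = -1.1298, v₂ = 4.0552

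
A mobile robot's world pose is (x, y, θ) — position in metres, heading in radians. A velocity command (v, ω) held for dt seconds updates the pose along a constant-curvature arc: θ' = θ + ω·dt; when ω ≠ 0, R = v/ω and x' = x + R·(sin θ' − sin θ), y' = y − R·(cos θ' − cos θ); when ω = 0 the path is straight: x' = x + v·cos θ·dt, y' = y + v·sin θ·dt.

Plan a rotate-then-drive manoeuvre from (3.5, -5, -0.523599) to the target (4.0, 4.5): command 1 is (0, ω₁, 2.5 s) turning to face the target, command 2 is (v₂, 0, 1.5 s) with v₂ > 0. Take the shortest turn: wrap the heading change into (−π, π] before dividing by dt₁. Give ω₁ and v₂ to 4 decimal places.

ω₁ = 0.8167, v₂ = 6.3421

heading to target = atan2(4.5−-5, 4−3.5) = 1.5182
Δθ = wrap(1.5182 − -0.5236) = 2.0418; ω₁ = Δθ/dt₁ = 0.8167
distance = √((4−3.5)² + (4.5−-5)²) = 9.5131; v₂ = distance/dt₂ = 6.3421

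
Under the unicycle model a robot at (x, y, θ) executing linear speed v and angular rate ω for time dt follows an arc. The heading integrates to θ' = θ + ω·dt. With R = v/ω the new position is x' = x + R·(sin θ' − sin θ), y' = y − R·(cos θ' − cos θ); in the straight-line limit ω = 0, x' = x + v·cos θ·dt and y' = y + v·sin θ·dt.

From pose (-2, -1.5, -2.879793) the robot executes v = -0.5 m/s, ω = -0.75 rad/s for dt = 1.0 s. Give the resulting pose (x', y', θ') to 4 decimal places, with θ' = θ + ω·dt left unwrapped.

(-1.5148, -1.5552, -3.6298)

θ' = -2.8798 + -0.75·1.0 = -3.6298
R = v/ω = -0.5/-0.75 = 0.6667
x' = -2 + 0.6667·(sin -3.6298 − sin -2.8798) = -1.5148
y' = -1.5 − 0.6667·(cos -3.6298 − cos -2.8798) = -1.5552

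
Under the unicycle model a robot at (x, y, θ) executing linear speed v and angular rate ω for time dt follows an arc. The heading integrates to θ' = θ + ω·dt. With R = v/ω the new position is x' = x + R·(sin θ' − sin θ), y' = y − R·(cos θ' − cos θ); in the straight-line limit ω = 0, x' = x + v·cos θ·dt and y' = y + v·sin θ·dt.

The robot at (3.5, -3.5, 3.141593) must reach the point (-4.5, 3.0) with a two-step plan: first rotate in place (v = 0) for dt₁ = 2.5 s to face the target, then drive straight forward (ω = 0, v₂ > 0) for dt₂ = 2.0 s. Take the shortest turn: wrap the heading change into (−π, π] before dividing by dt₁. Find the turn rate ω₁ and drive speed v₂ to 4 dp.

heading to target = atan2(3−-3.5, -4.5−3.5) = 2.4593
Δθ = wrap(2.4593 − 3.1416) = -0.6823; ω₁ = Δθ/dt₁ = -0.2729
distance = √((-4.5−3.5)² + (3−-3.5)²) = 10.3078; v₂ = distance/dt₂ = 5.1539

ω₁ = -0.2729, v₂ = 5.1539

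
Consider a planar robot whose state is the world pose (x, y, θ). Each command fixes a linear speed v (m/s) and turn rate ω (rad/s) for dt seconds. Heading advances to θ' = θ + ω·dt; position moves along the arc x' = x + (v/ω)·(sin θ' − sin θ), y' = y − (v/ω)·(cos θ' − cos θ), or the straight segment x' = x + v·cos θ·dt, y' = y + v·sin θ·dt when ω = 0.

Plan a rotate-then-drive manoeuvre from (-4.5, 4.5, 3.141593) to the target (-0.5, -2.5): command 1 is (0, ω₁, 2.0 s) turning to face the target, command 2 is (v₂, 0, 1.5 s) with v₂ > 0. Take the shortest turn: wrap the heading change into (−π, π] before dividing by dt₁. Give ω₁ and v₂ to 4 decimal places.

heading to target = atan2(-2.5−4.5, -0.5−-4.5) = -1.0517
Δθ = wrap(-1.0517 − 3.1416) = 2.0899; ω₁ = Δθ/dt₁ = 1.0450
distance = √((-0.5−-4.5)² + (-2.5−4.5)²) = 8.0623; v₂ = distance/dt₂ = 5.3748

ω₁ = 1.0450, v₂ = 5.3748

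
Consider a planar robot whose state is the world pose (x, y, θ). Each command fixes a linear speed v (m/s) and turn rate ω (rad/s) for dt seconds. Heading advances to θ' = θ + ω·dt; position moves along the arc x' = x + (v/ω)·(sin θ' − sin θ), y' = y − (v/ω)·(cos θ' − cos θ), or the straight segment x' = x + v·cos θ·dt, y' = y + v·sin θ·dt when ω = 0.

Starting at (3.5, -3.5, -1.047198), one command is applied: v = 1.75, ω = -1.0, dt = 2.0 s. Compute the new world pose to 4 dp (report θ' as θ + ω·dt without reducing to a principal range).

(2.1494, -6.1172, -3.0472)

θ' = -1.0472 + -1.0·2.0 = -3.0472
R = v/ω = 1.75/-1.0 = -1.7500
x' = 3.5 + -1.7500·(sin -3.0472 − sin -1.0472) = 2.1494
y' = -3.5 − -1.7500·(cos -3.0472 − cos -1.0472) = -6.1172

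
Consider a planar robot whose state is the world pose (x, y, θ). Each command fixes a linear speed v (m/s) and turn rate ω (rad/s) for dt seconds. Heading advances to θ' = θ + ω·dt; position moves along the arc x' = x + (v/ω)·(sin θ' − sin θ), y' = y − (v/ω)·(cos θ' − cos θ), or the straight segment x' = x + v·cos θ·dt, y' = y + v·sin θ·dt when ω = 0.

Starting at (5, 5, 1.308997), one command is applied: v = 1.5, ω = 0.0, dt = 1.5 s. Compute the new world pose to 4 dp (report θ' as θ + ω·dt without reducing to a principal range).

(5.5823, 7.1733, 1.3090)

θ' = 1.3090 + 0.0·1.5 = 1.3090
ω = 0 → straight: x' = 5 + 1.5·cos(1.3090)·1.5 = 5.5823
y' = 5 + 1.5·sin(1.3090)·1.5 = 7.1733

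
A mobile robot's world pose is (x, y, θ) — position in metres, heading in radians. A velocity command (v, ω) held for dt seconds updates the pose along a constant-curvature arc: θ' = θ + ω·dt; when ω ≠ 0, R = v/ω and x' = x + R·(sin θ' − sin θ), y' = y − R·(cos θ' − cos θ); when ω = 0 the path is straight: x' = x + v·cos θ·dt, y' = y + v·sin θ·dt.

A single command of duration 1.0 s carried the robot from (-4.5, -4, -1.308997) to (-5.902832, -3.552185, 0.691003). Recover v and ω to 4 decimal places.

v = -1.7500, ω = 2.0000

Δθ = 0.691003 − -1.308997 = 2.000000
ω = Δθ/dt = 2.000000/1.0 = 2.0000
R = Δx/(sin θ' − sin θ) = -0.8750
v = R·ω = -0.8750·2.0000 = -1.7500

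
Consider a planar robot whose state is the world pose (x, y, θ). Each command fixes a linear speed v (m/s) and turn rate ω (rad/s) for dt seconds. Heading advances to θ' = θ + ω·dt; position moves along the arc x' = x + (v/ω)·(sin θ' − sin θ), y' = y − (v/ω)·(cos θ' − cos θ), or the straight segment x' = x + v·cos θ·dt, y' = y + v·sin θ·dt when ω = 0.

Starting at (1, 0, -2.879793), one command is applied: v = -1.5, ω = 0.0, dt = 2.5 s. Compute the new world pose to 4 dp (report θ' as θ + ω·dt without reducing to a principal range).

(4.6222, 0.9706, -2.8798)

θ' = -2.8798 + 0.0·2.5 = -2.8798
ω = 0 → straight: x' = 1 + -1.5·cos(-2.8798)·2.5 = 4.6222
y' = 0 + -1.5·sin(-2.8798)·2.5 = 0.9706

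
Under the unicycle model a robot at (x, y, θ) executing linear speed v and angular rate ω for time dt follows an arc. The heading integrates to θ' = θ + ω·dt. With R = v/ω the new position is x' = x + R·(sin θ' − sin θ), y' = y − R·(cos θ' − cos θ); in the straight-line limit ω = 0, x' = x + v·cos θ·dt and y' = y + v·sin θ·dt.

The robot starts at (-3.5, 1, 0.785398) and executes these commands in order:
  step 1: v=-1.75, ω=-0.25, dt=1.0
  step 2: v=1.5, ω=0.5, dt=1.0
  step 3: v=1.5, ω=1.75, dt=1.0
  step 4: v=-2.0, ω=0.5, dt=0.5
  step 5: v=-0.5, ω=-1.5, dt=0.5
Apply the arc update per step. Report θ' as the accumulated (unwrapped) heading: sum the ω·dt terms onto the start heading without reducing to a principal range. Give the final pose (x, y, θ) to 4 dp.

step 1: θ'=0.5354 (R=7.0000) → pose (-4.8785, -0.0707, 0.5354)
step 2: θ'=1.0354 (R=3.0000) → pose (-3.8288, 0.9789, 1.0354)
step 3: θ'=2.7854 (R=0.8571) → pose (-4.2671, 2.2196, 2.7854)
step 4: θ'=3.0354 (R=-4.0000) → pose (-3.2963, 1.9910, 3.0354)
step 5: θ'=2.2854 (R=0.3333) → pose (-3.0798, 1.8780, 2.2854)

(-3.0798, 1.8780, 2.2854)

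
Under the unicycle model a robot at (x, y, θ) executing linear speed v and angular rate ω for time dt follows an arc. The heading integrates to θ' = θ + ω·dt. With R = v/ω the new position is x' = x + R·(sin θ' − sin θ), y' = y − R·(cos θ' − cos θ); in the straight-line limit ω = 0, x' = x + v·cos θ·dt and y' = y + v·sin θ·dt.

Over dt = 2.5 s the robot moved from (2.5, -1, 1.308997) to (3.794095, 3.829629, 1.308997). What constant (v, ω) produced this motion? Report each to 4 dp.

Δθ = 1.308997 − 1.308997 = 0.000000
ω = Δθ/dt = 0.000000/2.5 = 0.0000
ω = 0 → v = (Δx·cos θ + Δy·sin θ)/dt = 2.0000

v = 2.0000, ω = 0.0000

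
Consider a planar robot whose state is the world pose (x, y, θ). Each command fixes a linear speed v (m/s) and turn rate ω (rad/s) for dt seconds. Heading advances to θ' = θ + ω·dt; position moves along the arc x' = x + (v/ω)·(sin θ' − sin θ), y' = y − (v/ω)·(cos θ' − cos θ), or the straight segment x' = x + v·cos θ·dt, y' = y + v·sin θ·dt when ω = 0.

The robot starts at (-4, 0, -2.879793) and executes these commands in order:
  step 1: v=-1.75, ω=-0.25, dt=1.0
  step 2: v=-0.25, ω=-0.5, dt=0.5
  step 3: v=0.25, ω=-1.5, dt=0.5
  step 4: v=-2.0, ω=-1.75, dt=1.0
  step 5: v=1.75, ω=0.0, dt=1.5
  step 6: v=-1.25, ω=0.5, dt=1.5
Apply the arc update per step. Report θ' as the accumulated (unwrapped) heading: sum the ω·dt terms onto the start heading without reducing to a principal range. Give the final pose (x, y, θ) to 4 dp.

step 1: θ'=-3.1298 (R=7.0000) → pose (-2.2709, 0.2380, -3.1298)
step 2: θ'=-3.3798 (R=0.5000) → pose (-2.1470, 0.2239, -3.3798)
step 3: θ'=-4.1298 (R=-0.1667) → pose (-2.2468, 0.2942, -4.1298)
step 4: θ'=-5.8798 (R=1.1429) → pose (-2.7525, -1.3857, -5.8798)
step 5: θ'=-5.8798 (straight) → pose (-0.3382, -0.3553, -5.8798)
step 6: θ'=-5.1298 (R=-2.5000) → pose (-1.6422, -1.6412, -5.1298)

(-1.6422, -1.6412, -5.1298)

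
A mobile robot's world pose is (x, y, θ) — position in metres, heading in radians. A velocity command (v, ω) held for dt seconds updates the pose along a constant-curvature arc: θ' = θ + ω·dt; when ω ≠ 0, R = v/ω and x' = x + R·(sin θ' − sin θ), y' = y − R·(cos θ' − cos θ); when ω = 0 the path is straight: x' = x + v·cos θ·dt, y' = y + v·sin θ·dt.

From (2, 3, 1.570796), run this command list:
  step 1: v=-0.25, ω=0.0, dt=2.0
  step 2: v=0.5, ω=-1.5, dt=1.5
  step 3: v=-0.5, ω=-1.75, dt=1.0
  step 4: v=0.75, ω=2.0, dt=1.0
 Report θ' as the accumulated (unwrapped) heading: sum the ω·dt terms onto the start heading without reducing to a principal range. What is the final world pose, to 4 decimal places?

step 1: θ'=1.5708 (straight) → pose (2.0000, 2.5000, 1.5708)
step 2: θ'=-0.6792 (R=-0.3333) → pose (2.5427, 2.7594, -0.6792)
step 3: θ'=-2.4292 (R=0.2857) → pose (2.5354, 3.1979, -2.4292)
step 4: θ'=-0.4292 (R=0.3750) → pose (2.6245, 2.5731, -0.4292)

(2.6245, 2.5731, -0.4292)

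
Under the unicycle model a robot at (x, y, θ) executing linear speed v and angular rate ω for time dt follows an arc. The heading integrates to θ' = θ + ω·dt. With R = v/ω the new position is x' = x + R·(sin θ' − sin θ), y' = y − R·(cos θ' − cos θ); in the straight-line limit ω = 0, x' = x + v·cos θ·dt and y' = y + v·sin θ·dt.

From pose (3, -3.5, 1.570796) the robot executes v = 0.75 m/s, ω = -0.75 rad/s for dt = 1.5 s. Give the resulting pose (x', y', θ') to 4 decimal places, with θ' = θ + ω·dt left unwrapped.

θ' = 1.5708 + -0.75·1.5 = 0.4458
R = v/ω = 0.75/-0.75 = -1.0000
x' = 3 + -1.0000·(sin 0.4458 − sin 1.5708) = 3.5688
y' = -3.5 − -1.0000·(cos 0.4458 − cos 1.5708) = -2.5977

(3.5688, -2.5977, 0.4458)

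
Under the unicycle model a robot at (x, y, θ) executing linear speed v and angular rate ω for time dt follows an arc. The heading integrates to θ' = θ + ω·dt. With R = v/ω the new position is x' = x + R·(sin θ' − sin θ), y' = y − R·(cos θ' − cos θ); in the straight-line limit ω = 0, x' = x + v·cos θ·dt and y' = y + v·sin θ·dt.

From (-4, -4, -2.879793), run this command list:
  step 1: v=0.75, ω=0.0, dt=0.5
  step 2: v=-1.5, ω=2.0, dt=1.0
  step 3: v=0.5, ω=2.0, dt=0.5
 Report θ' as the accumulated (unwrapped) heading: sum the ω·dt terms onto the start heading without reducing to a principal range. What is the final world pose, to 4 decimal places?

(-3.7558, -2.9835, 0.1202)

step 1: θ'=-2.8798 (straight) → pose (-4.3622, -4.0971, -2.8798)
step 2: θ'=-0.8798 (R=-0.7500) → pose (-3.9784, -2.8946, -0.8798)
step 3: θ'=0.1202 (R=0.2500) → pose (-3.7558, -2.9835, 0.1202)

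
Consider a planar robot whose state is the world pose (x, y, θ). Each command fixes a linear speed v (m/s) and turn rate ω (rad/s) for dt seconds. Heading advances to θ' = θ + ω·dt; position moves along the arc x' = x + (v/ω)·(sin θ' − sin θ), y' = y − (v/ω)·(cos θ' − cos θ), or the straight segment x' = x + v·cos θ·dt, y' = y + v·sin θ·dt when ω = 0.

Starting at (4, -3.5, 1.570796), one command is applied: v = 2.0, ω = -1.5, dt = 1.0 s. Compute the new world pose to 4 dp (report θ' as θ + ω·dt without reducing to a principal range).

θ' = 1.5708 + -1.5·1.0 = 0.0708
R = v/ω = 2.0/-1.5 = -1.3333
x' = 4 + -1.3333·(sin 0.0708 − sin 1.5708) = 5.2390
y' = -3.5 − -1.3333·(cos 0.0708 − cos 1.5708) = -2.1700

(5.2390, -2.1700, 0.0708)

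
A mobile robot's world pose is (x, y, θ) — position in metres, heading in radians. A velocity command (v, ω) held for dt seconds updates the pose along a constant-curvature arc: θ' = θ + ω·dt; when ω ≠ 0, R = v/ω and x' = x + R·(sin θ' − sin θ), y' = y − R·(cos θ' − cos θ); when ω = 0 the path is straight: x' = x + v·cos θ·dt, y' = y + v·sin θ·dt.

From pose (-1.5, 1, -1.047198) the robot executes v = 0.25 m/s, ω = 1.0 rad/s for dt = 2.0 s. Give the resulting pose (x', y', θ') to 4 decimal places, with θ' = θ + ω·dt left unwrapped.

θ' = -1.0472 + 1.0·2.0 = 0.9528
R = v/ω = 0.25/1.0 = 0.2500
x' = -1.5 + 0.2500·(sin 0.9528 − sin -1.0472) = -1.0797
y' = 1 − 0.2500·(cos 0.9528 − cos -1.0472) = 0.9801

(-1.0797, 0.9801, 0.9528)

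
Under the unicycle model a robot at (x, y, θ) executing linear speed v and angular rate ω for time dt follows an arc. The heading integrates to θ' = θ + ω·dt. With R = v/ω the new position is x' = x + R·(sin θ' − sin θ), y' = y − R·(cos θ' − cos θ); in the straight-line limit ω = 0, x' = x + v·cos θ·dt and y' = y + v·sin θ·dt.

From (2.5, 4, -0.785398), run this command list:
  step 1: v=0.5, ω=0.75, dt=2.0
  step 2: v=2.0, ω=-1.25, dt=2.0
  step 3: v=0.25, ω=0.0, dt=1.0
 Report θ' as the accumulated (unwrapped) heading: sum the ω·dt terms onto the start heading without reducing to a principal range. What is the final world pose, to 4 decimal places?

step 1: θ'=0.7146 (R=0.6667) → pose (3.4083, 3.9678, 0.7146)
step 2: θ'=-1.7854 (R=-1.6000) → pose (6.0201, 2.4185, -1.7854)
step 3: θ'=-1.7854 (straight) → pose (5.9668, 2.1743, -1.7854)

(5.9668, 2.1743, -1.7854)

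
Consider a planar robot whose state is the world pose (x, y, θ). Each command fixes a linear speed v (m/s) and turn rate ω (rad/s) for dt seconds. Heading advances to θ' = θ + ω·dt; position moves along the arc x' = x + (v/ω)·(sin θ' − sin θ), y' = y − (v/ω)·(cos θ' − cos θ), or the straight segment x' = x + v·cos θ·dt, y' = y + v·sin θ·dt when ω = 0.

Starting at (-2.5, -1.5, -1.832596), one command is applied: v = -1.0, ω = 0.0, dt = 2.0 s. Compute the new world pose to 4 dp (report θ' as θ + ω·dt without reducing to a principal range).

(-1.9824, 0.4319, -1.8326)

θ' = -1.8326 + 0.0·2.0 = -1.8326
ω = 0 → straight: x' = -2.5 + -1.0·cos(-1.8326)·2.0 = -1.9824
y' = -1.5 + -1.0·sin(-1.8326)·2.0 = 0.4319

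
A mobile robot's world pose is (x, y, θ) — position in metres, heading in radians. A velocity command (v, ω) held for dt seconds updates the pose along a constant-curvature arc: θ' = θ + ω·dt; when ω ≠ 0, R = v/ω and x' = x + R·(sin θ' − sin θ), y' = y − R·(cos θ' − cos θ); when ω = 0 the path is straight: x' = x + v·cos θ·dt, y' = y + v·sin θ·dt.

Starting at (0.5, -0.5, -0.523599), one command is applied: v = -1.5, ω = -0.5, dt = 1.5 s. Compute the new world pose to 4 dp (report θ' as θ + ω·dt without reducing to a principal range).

θ' = -0.5236 + -0.5·1.5 = -1.2736
R = v/ω = -1.5/-0.5 = 3.0000
x' = 0.5 + 3.0000·(sin -1.2736 − sin -0.5236) = -0.8685
y' = -0.5 − 3.0000·(cos -1.2736 − cos -0.5236) = 1.2196

(-0.8685, 1.2196, -1.2736)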